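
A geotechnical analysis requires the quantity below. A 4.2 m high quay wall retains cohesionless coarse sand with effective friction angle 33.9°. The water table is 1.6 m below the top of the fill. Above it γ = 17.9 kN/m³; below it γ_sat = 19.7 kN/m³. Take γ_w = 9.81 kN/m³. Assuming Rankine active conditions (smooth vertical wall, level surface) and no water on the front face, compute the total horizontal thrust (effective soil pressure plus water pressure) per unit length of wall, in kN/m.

70.3 kN/m

K_a = tan²(45° − φ/2) = 0.2839.
γ' = 19.7 − 9.81 = 9.890 kN/m³. Depth below WT = 2.6 m.
σ'_h at WT = K_a γ d_w = 8.131 kPa; at base = 8.131 + K_a γ' × 2.6 = 15.43 kPa.
P₁ (0–1.6 m) = ½×8.131×1.6 = 6.505. P₂ (1.6–4.2 m) = ½(8.131+15.43)×2.6 = 30.63.
P_w = ½ γ_w h₂² = 0.5×9.81×2.6² = 33.16. Total = 6.505+30.63+33.16 = 70.29 kN/m.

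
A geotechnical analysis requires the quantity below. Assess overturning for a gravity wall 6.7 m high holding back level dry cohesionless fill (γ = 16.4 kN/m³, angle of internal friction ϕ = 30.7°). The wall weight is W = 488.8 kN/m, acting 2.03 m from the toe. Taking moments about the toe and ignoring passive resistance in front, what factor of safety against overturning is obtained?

K_a = tan²(45° − 30.7°/2) = 0.3240.
P_a = ½K_aγH² = 0.5×0.3240×16.4×6.7² = 119.3 kN/m, acting at H/3 = 2.233 m above the base.
Overturning moment M_o = P_a × H/3 = 119.3 × 2.233 = 266.4.
Resisting moment M_r = W × 2.03 = 488.8 × 2.03 = 992.3.
FS_overturning = M_r/M_o = 992.3/266.4 = 3.725.

3.73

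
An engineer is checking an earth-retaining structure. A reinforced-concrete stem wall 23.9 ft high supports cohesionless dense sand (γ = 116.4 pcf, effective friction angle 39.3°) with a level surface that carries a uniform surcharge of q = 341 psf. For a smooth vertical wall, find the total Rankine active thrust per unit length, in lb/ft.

9290 lb/ft

K_a = tan²(45° − φ/2) = 0.2245.
Soil triangle: ½ K_a γ H² = 0.5×0.2245×116.4×23.9² = 7462 lb/ft.
Surcharge rectangle: K_a q H = 0.2245×341×23.9 = 1829 lb/ft.
Total = 7462 + 1829 = 9291 lb/ft.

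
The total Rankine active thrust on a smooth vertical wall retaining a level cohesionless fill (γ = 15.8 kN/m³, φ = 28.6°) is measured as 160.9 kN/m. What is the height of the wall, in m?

K_a = 0.3525. P_a = ½ K_a γ H² ⇒ H = √(2P_a/(K_a γ)).
H = √(2×160.9/(0.3525×15.8)) = 7.601 m.

7.60 m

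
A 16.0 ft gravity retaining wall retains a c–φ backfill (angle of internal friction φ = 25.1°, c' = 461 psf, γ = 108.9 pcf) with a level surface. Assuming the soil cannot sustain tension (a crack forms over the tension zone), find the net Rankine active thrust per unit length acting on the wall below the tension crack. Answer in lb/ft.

159 lb/ft

K_a = 0.4043; √K_a = 0.6358.
Tension-crack depth z_c = 2c/(γ√K_a) = 2×461/(108.9×0.6358) = 13.32 ft.
σ_a at base = K_a γ H − 2c√K_a = 0.4043×108.9×16.0 − 2×461×0.6358 = 118.2 psf.
P_a = ½ × 118.2 × (H − z_c) = 0.5×118.2×2.685 = 158.7 lb/ft.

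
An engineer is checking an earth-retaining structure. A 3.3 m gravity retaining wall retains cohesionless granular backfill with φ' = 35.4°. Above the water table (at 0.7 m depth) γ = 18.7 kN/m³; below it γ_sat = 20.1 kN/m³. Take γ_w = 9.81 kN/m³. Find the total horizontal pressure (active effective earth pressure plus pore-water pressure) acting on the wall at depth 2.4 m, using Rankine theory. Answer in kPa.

24.8 kPa

K_a = (1 − sin φ)/(1 + sin φ) = 0.2664.
γ' = 20.1 − 9.81 = 10.29 kN/m³.
Effective vertical stress at 2.4 m: σ'_v = 18.7×0.7 + 10.29×1.70 = 30.58 kPa.
σ'_h = K_a σ'_v = 0.2664 × 30.58 = 8.147 kPa; u = γ_w × 1.70 = 16.68 kPa.
Total σ_h = 8.147 + 16.68 = 24.82 kPa.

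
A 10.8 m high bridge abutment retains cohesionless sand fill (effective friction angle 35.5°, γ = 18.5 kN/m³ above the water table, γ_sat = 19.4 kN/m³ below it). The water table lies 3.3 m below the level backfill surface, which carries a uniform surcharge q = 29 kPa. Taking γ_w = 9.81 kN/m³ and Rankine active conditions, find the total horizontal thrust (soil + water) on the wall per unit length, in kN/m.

579 kN/m

K_a = tan²(45° − φ/2) = 0.2653.
γ' = 19.4 − 9.81 = 9.590 kN/m³. h₂ = H − d_w = 7.5 m.
σ'_h: at surface K_a·q = 7.693; at WT K_a(q+γd_w) = 23.89; at base K_a(q+γd_w+γ'h₂) = 42.97 kPa.
P₁ = ½(7.693+23.89)×3.3 = 52.11; P₂ = ½(23.89+42.97)×7.5 = 250.7; P_w = ½γ_w h₂² = 275.9.
Total = 52.11+250.7+275.9 = 578.7 kN/m.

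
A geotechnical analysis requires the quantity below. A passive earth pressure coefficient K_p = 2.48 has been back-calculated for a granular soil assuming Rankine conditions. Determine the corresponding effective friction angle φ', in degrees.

25.2°

K_p = (1+sin φ)/(1−sin φ) ⇒ sin φ = (K_p − 1)/(K_p + 1) = 0.4253.
φ = arcsin(0.4253) = 25.17°.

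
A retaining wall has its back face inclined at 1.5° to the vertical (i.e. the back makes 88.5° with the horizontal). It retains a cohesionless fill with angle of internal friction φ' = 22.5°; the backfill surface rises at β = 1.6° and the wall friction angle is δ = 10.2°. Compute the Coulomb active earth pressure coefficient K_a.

K_a = sin²(α+φ) / [sin²α · sin(α−δ) · (1 + √{sin(φ+δ)sin(φ−β) / (sin(α−δ)sin(α+β))})²].
With α = 88.5°, φ = 22.5°, δ = 10.2°, β = 1.6°: K_a = 0.4274.

0.427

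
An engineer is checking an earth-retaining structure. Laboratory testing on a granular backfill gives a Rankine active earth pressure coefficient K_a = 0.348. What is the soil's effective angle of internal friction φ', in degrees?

28.9°

K_a = tan²(45° − φ/2) ⇒ 45° − φ/2 = arctan(√0.348) = 30.54°.
φ = 2(45° − 30.54°) = 28.93°.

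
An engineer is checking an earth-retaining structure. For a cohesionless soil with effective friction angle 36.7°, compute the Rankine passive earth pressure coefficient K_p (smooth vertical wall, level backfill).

K_p = (1 + sin φ)/(1 − sin φ) = tan²(45° + 36.7°/2) = 3.970.

3.97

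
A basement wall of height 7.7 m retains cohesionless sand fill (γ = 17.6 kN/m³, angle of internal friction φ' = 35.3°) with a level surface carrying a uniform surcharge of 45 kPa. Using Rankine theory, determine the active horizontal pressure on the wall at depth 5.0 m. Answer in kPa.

K_a = (1 − sin φ)/(1 + sin φ) = 0.2675.
σ_v = γz + q = 17.6 × 5.0 + 45 = 133.0 kPa.
σ_h = K_a σ_v = 0.2675 × 133.0 = 35.58 kPa.

35.6 kPa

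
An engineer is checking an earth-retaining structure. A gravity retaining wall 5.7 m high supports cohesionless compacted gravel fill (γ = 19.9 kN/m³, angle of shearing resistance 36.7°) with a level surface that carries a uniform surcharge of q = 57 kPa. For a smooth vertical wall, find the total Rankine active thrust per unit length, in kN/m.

K_a = tan²(45° − φ/2) = 0.2519.
Soil triangle: ½ K_a γ H² = 0.5×0.2519×19.9×5.7² = 81.42 kN/m.
Surcharge rectangle: K_a q H = 0.2519×57×5.7 = 81.83 kN/m.
Total = 81.42 + 81.83 = 163.2 kN/m.

163 kN/m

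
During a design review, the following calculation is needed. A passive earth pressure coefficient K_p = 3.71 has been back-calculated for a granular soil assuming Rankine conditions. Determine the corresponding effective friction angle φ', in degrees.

35.1°

K_p = (1+sin φ)/(1−sin φ) ⇒ sin φ = (K_p − 1)/(K_p + 1) = 0.5754.
φ = arcsin(0.5754) = 35.13°.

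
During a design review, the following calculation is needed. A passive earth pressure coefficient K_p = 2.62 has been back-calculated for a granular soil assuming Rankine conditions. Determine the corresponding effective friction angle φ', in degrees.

K_p = (1+sin φ)/(1−sin φ) ⇒ sin φ = (K_p − 1)/(K_p + 1) = 0.4475.
φ = arcsin(0.4475) = 26.58°.

26.6°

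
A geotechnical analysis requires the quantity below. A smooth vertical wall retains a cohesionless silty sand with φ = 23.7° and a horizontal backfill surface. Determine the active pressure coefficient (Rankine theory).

0.427

K_a = (1 − sin φ)/(1 + sin φ) = (1 − sin 23.7°)/(1 + sin 23.7°) = 0.4266.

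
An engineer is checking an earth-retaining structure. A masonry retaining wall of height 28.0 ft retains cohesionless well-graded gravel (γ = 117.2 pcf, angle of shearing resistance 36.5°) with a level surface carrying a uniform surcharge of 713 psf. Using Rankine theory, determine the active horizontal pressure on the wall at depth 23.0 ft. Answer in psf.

K_a = (1 − sin φ)/(1 + sin φ) = 0.2541.
σ_v = γz + q = 117.2 × 23.0 + 713 = 3409 psf.
σ_h = K_a σ_v = 0.2541 × 3409 = 866.0 psf.

866 psf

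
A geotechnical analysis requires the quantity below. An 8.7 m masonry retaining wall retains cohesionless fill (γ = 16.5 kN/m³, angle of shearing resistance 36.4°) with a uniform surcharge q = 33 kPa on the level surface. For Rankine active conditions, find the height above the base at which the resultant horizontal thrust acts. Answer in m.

K_a = 0.2552.
Triangular part P₁ = ½K_aγH² = 159.3 at H/3 = 2.900 m; rectangular part P₂ = K_a q H = 73.26 at H/2 = 4.350 m.
ȳ = (P₁·2.900 + P₂·4.350)/(P₁+P₂) = 3.357 m.

3.36 m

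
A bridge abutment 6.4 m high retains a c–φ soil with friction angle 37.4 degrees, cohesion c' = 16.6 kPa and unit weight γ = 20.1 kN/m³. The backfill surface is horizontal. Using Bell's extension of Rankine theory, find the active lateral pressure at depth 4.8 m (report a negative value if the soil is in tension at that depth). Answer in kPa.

7.16 kPa

K_a = (1 − sin φ)/(1 + sin φ) = 0.2443.
σ_a = K_a γ z − 2c√K_a = 0.2443×20.1×4.8 − 2×16.6×0.4942 = 7.158 kPa.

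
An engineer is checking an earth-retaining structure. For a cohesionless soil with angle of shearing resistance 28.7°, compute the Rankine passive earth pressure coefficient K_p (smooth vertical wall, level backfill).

2.85

K_p = (1 + sin φ)/(1 − sin φ) = tan²(45° + 28.7°/2) = 2.848.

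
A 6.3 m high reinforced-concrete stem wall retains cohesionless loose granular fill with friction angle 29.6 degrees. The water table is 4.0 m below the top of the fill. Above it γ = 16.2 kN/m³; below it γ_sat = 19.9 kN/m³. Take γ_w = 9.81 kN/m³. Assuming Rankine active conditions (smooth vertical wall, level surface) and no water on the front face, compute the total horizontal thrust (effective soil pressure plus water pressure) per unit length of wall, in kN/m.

129 kN/m

K_a = tan²(45° − φ/2) = 0.3387.
γ' = 19.9 − 9.81 = 10.09 kN/m³. Depth below WT = 2.3 m.
σ'_h at WT = K_a γ d_w = 21.95 kPa; at base = 21.95 + K_a γ' × 2.3 = 29.81 kPa.
P₁ (0–4.0 m) = ½×21.95×4.0 = 43.90. P₂ (4.0–6.3 m) = ½(21.95+29.81)×2.3 = 59.53.
P_w = ½ γ_w h₂² = 0.5×9.81×2.3² = 25.95. Total = 43.90+59.53+25.95 = 129.4 kN/m.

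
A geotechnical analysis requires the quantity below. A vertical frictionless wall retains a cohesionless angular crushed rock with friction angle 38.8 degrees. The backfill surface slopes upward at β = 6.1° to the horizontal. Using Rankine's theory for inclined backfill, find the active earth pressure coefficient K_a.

K_a = cos β · (cos β − √(cos²β − cos²φ)) / (cos β + √(cos²β − cos²φ)).
cos β = 0.9943, cos φ = 0.7793, √(cos²β − cos²φ) = 0.6175.
K_a = 0.9943 × (0.9943 − 0.6175)/(0.9943 + 0.6175) = 0.2324.

0.232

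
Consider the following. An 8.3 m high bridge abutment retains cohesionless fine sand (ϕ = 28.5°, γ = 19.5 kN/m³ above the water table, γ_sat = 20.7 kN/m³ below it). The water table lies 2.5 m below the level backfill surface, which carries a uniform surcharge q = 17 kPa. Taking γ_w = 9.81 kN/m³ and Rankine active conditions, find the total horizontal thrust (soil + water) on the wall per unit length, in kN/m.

K_a = tan²(45° − φ/2) = 0.3540.
γ' = 20.7 − 9.81 = 10.89 kN/m³. h₂ = H − d_w = 5.8 m.
σ'_h: at surface K_a·q = 6.017; at WT K_a(q+γd_w) = 23.27; at base K_a(q+γd_w+γ'h₂) = 45.63 kPa.
P₁ = ½(6.017+23.27)×2.5 = 36.61; P₂ = ½(23.27+45.63)×5.8 = 199.8; P_w = ½γ_w h₂² = 165.0.
Total = 36.61+199.8+165.0 = 401.4 kN/m.

401 kN/m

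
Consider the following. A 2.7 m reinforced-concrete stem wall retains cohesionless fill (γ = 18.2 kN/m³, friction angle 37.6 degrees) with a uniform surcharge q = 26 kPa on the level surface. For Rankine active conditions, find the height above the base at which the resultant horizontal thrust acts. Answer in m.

1.13 m

K_a = 0.2421.
Triangular part P₁ = ½K_aγH² = 16.06 at H/3 = 0.9000 m; rectangular part P₂ = K_a q H = 17.00 at H/2 = 1.350 m.
ȳ = (P₁·0.9000 + P₂·1.350)/(P₁+P₂) = 1.131 m.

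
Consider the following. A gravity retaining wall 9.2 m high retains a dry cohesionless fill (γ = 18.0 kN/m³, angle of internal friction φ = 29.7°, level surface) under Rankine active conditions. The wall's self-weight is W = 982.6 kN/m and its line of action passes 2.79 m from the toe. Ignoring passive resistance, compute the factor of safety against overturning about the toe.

K_a = tan²(45° − 29.7°/2) = 0.3374.
P_a = ½K_aγH² = 0.5×0.3374×18.0×9.2² = 257.0 kN/m, acting at H/3 = 3.067 m above the base.
Overturning moment M_o = P_a × H/3 = 257.0 × 3.067 = 788.1.
Resisting moment M_r = W × 2.79 = 982.6 × 2.79 = 2741.
FS_overturning = M_r/M_o = 2741/788.1 = 3.478.

3.48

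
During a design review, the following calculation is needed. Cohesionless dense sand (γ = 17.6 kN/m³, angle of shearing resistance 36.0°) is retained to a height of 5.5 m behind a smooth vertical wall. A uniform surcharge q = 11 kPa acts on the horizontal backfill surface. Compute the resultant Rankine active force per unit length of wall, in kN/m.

84.8 kN/m

K_a = tan²(45° − φ/2) = 0.2596.
Soil triangle: ½ K_a γ H² = 0.5×0.2596×17.6×5.5² = 69.11 kN/m.
Surcharge rectangle: K_a q H = 0.2596×11×5.5 = 15.71 kN/m.
Total = 69.11 + 15.71 = 84.82 kN/m.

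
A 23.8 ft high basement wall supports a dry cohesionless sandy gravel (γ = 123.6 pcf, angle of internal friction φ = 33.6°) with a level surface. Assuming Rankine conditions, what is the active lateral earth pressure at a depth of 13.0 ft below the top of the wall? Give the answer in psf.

K_a = (1 − sin φ)/(1 + sin φ) = 0.2875.
σ_h = K_a γ z = 0.2875 × 123.6 × 13.0 = 462.0 psf.

462 psf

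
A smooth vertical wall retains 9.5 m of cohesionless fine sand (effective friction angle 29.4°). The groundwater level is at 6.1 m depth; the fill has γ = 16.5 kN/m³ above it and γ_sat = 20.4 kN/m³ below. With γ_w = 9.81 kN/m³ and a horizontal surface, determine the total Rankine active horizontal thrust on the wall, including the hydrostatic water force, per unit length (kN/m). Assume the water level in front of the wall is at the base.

299 kN/m

K_a = tan²(45° − φ/2) = 0.3415.
γ' = 20.4 − 9.81 = 10.59 kN/m³. Depth below WT = 3.4 m.
σ'_h at WT = K_a γ d_w = 34.37 kPa; at base = 34.37 + K_a γ' × 3.4 = 46.66 kPa.
P₁ (0–6.1 m) = ½×34.37×6.1 = 104.8. P₂ (6.1–9.5 m) = ½(34.37+46.66)×3.4 = 137.8.
P_w = ½ γ_w h₂² = 0.5×9.81×3.4² = 56.70. Total = 104.8+137.8+56.70 = 299.3 kN/m.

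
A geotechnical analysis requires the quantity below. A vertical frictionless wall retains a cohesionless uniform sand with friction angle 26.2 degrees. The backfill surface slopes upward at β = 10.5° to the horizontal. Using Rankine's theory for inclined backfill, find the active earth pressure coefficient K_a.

0.412

K_a = cos β · (cos β − √(cos²β − cos²φ)) / (cos β + √(cos²β − cos²φ)).
cos β = 0.9833, cos φ = 0.8973, √(cos²β − cos²φ) = 0.4021.
K_a = 0.9833 × (0.9833 − 0.4021)/(0.9833 + 0.4021) = 0.4124.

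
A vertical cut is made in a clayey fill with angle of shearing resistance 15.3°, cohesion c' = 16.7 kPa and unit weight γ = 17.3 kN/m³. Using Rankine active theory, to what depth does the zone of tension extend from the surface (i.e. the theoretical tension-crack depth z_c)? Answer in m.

K_a = tan²(45° − 15.3°/2) = 0.5824; √K_a = 0.7632.
The active pressure is zero where K_a γ z = 2c√K_a, so z_c = 2c/(γ√K_a) = 2×16.7/(17.3×0.7632) = 2.530 m.

2.53 m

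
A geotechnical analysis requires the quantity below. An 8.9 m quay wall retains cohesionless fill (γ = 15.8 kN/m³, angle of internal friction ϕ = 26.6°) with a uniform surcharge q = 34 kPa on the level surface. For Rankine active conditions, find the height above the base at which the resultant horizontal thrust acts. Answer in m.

K_a = 0.3814.
Triangular part P₁ = ½K_aγH² = 238.7 at H/3 = 2.967 m; rectangular part P₂ = K_a q H = 115.4 at H/2 = 4.450 m.
ȳ = (P₁·2.967 + P₂·4.450)/(P₁+P₂) = 3.450 m.

3.45 m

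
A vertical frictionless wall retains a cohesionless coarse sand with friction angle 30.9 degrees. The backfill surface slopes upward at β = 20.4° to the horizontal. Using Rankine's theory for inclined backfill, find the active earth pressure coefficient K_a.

0.399

K_a = cos β · (cos β − √(cos²β − cos²φ)) / (cos β + √(cos²β − cos²φ)).
cos β = 0.9373, cos φ = 0.8581, √(cos²β − cos²φ) = 0.3771.
K_a = 0.9373 × (0.9373 − 0.3771)/(0.9373 + 0.3771) = 0.3994.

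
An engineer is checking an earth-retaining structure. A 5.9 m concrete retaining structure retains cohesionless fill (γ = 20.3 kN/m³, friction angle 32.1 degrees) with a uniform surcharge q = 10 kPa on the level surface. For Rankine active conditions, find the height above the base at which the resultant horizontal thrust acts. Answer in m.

2.11 m

K_a = 0.3060.
Triangular part P₁ = ½K_aγH² = 108.1 at H/3 = 1.967 m; rectangular part P₂ = K_a q H = 18.05 at H/2 = 2.950 m.
ȳ = (P₁·1.967 + P₂·2.950)/(P₁+P₂) = 2.107 m.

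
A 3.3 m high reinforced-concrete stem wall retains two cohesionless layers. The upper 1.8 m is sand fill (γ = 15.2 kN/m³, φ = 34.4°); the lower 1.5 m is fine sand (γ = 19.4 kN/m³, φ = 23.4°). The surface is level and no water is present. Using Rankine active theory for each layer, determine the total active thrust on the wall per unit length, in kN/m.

34.0 kN/m

K_a1 = tan²(45°−34.4°/2) = 0.2780; K_a2 = tan²(45°−23.4°/2) = 0.4315.
Layer 1: σ at base = K_a1 γ₁ h₁ = 7.606 kPa; P₁ = ½×7.606×1.8 = 6.845.
Layer 2: σ_v at top = γ₁h₁ = 27.36; σ_h top = K_a2×27.36 = 11.81; σ_h base = K_a2×(27.36+19.4×1.5) = 24.36.
P₂ = ½(11.81+24.36)×1.5 = 27.13. Total P_a = 6.845+27.13 = 33.97 kN/m.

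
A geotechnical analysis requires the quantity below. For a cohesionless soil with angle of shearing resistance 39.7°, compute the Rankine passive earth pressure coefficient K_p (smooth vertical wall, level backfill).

K_p = (1 + sin φ)/(1 − sin φ) = tan²(45° + 39.7°/2) = 4.537.

4.54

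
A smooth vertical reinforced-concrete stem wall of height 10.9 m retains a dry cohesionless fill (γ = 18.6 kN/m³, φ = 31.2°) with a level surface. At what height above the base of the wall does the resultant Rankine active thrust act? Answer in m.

3.63 m

K_a = 0.3175.
The pressure distribution is triangular, so the resultant acts at H/3 above the base = 10.9/3 = 3.633 m.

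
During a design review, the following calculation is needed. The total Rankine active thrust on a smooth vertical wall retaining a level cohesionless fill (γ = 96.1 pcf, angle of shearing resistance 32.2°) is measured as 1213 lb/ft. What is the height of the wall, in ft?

9.10 ft

K_a = 0.3047. P_a = ½ K_a γ H² ⇒ H = √(2P_a/(K_a γ)).
H = √(2×1213/(0.3047×96.1)) = 9.102 ft.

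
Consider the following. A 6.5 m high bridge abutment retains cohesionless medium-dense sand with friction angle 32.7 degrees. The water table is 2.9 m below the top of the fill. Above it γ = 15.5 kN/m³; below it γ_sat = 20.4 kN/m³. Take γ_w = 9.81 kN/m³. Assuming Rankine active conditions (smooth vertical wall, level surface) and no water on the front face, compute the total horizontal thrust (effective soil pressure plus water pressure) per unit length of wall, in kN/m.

152 kN/m

K_a = tan²(45° − φ/2) = 0.2985.
γ' = 20.4 − 9.81 = 10.59 kN/m³. Depth below WT = 3.6 m.
σ'_h at WT = K_a γ d_w = 13.42 kPa; at base = 13.42 + K_a γ' × 3.6 = 24.80 kPa.
P₁ (0–2.9 m) = ½×13.42×2.9 = 19.46. P₂ (2.9–6.5 m) = ½(13.42+24.80)×3.6 = 68.79.
P_w = ½ γ_w h₂² = 0.5×9.81×3.6² = 63.57. Total = 19.46+68.79+63.57 = 151.8 kN/m.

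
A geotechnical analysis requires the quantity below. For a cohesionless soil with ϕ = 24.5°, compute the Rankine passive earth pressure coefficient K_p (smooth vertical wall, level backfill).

2.42

K_p = (1 + sin φ)/(1 − sin φ) = tan²(45° + 24.5°/2) = 2.417.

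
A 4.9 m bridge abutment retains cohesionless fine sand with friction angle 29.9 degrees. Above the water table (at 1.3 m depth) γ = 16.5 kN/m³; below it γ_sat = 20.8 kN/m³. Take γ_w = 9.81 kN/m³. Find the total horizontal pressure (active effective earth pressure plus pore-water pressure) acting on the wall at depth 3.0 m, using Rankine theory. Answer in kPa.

K_a = (1 − sin φ)/(1 + sin φ) = 0.3347.
γ' = 20.8 − 9.81 = 10.99 kN/m³.
Effective vertical stress at 3.0 m: σ'_v = 16.5×1.3 + 10.99×1.70 = 40.13 kPa.
σ'_h = K_a σ'_v = 0.3347 × 40.13 = 13.43 kPa; u = γ_w × 1.70 = 16.68 kPa.
Total σ_h = 13.43 + 16.68 = 30.11 kPa.

30.1 kPa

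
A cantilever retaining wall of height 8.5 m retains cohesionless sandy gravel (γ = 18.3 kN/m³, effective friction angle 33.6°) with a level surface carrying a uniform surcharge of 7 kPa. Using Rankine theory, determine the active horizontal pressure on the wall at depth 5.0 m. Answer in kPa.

K_a = (1 − sin φ)/(1 + sin φ) = 0.2875.
σ_v = γz + q = 18.3 × 5.0 + 7 = 98.50 kPa.
σ_h = K_a σ_v = 0.2875 × 98.50 = 28.32 kPa.

28.3 kPa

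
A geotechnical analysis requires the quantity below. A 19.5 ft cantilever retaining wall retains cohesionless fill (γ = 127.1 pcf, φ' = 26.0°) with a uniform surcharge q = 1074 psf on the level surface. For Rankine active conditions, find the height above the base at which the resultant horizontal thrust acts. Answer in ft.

K_a = 0.3905.
Triangular part P₁ = ½K_aγH² = 9435 at H/3 = 6.500 ft; rectangular part P₂ = K_a q H = 8177 at H/2 = 9.750 ft.
ȳ = (P₁·6.500 + P₂·9.750)/(P₁+P₂) = 8.009 ft.

8.01 ft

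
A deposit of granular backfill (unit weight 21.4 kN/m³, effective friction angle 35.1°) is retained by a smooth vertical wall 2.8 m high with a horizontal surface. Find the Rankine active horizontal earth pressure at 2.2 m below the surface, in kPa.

12.7 kPa

K_a = (1 − sin φ)/(1 + sin φ) = 0.2698.
σ_h = K_a γ z = 0.2698 × 21.4 × 2.2 = 12.70 kPa.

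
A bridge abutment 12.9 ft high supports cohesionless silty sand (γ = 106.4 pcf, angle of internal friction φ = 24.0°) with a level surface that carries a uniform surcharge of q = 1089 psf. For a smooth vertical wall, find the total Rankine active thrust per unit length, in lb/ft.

K_a = tan²(45° − φ/2) = 0.4217.
Soil triangle: ½ K_a γ H² = 0.5×0.4217×106.4×12.9² = 3734 lb/ft.
Surcharge rectangle: K_a q H = 0.4217×1089×12.9 = 5925 lb/ft.
Total = 3734 + 5925 = 9658 lb/ft.

9660 lb/ft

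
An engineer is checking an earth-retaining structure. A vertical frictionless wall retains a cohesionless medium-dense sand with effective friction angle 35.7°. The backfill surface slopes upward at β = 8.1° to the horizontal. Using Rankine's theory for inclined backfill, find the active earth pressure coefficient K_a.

K_a = cos β · (cos β − √(cos²β − cos²φ)) / (cos β + √(cos²β − cos²φ)).
cos β = 0.9900, cos φ = 0.8121, √(cos²β − cos²φ) = 0.5663.
K_a = 0.9900 × (0.9900 − 0.5663)/(0.9900 + 0.5663) = 0.2696.

0.270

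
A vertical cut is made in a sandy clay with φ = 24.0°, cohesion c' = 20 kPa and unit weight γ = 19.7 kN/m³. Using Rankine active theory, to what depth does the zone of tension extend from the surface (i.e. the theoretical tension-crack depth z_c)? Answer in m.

3.13 m

K_a = tan²(45° − 24.0°/2) = 0.4217; √K_a = 0.6494.
The active pressure is zero where K_a γ z = 2c√K_a, so z_c = 2c/(γ√K_a) = 2×20/(19.7×0.6494) = 3.127 m.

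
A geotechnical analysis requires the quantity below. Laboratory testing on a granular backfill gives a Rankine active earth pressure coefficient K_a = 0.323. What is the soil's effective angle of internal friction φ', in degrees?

30.8°

K_a = tan²(45° − φ/2) ⇒ 45° − φ/2 = arctan(√0.323) = 29.61°.
φ = 2(45° − 29.61°) = 30.78°.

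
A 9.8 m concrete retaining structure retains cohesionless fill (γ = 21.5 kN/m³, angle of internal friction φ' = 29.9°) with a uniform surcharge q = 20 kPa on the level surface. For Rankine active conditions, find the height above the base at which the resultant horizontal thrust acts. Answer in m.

K_a = 0.3347.
Triangular part P₁ = ½K_aγH² = 345.5 at H/3 = 3.267 m; rectangular part P₂ = K_a q H = 65.60 at H/2 = 4.900 m.
ȳ = (P₁·3.267 + P₂·4.900)/(P₁+P₂) = 3.527 m.

3.53 m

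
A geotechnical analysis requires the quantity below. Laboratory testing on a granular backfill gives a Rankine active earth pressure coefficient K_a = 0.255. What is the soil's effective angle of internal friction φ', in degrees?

36.4°

K_a = tan²(45° − φ/2) ⇒ 45° − φ/2 = arctan(√0.255) = 26.79°.
φ = 2(45° − 26.79°) = 36.41°.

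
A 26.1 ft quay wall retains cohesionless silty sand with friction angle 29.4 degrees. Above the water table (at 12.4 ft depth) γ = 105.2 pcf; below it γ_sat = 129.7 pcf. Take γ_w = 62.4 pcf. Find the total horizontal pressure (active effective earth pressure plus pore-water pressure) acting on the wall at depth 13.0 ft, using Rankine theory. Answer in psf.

497 psf

K_a = (1 − sin φ)/(1 + sin φ) = 0.3415.
γ' = 129.7 − 62.4 = 67.30 pcf.
Effective vertical stress at 13.0 ft: σ'_v = 105.2×12.4 + 67.30×0.600 = 1345 psf.
σ'_h = K_a σ'_v = 0.3415 × 1345 = 459.2 psf; u = γ_w × 0.600 = 37.44 psf.
Total σ_h = 459.2 + 37.44 = 496.7 psf.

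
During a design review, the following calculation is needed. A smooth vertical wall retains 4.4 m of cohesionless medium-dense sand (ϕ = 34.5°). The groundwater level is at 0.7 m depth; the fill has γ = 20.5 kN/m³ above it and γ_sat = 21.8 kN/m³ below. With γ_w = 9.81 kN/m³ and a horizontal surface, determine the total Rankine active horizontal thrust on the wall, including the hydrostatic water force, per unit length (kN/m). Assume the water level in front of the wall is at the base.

106 kN/m

K_a = tan²(45° − φ/2) = 0.2768.
γ' = 21.8 − 9.81 = 11.99 kN/m³. Depth below WT = 3.7 m.
σ'_h at WT = K_a γ d_w = 3.972 kPa; at base = 3.972 + K_a γ' × 3.7 = 16.25 kPa.
P₁ (0–0.7 m) = ½×3.972×0.7 = 1.390. P₂ (0.7–4.4 m) = ½(3.972+16.25)×3.7 = 37.42.
P_w = ½ γ_w h₂² = 0.5×9.81×3.7² = 67.15. Total = 1.390+37.42+67.15 = 106.0 kN/m.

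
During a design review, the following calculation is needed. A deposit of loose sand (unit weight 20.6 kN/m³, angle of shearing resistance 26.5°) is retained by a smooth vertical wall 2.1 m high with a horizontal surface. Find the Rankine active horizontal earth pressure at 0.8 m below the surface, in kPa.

K_a = (1 − sin φ)/(1 + sin φ) = 0.3829.
σ_h = K_a γ z = 0.3829 × 20.6 × 0.8 = 6.311 kPa.

6.31 kPa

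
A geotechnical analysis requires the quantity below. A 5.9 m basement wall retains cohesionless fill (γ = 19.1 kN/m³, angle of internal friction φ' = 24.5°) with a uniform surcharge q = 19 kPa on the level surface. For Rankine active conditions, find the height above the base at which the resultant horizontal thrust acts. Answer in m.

2.21 m

K_a = 0.4137.
Triangular part P₁ = ½K_aγH² = 137.5 at H/3 = 1.967 m; rectangular part P₂ = K_a q H = 46.38 at H/2 = 2.950 m.
ȳ = (P₁·1.967 + P₂·2.950)/(P₁+P₂) = 2.215 m.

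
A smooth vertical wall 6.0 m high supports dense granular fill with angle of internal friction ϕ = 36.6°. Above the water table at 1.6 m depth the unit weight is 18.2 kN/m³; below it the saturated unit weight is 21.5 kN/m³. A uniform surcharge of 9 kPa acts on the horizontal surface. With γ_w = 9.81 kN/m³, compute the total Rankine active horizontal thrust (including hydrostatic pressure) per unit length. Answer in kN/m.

176 kN/m

K_a = tan²(45° − φ/2) = 0.2530.
γ' = 21.5 − 9.81 = 11.69 kN/m³. h₂ = H − d_w = 4.4 m.
σ'_h: at surface K_a·q = 2.277; at WT K_a(q+γd_w) = 9.643; at base K_a(q+γd_w+γ'h₂) = 22.65 kPa.
P₁ = ½(2.277+9.643)×1.6 = 9.535; P₂ = ½(9.643+22.65)×4.4 = 71.05; P_w = ½γ_w h₂² = 94.96.
Total = 9.535+71.05+94.96 = 175.5 kN/m.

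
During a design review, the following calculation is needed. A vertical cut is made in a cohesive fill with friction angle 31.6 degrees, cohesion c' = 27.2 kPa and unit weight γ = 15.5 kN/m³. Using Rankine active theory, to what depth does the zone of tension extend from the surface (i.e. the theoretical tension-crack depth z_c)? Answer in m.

6.28 m

K_a = tan²(45° − 31.6°/2) = 0.3123; √K_a = 0.5589.
The active pressure is zero where K_a γ z = 2c√K_a, so z_c = 2c/(γ√K_a) = 2×27.2/(15.5×0.5589) = 6.280 m.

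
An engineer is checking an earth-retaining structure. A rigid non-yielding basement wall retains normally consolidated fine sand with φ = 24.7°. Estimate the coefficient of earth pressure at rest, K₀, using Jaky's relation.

K₀ = 1 − sin φ' = 1 − sin 24.7° = 0.5821.

0.582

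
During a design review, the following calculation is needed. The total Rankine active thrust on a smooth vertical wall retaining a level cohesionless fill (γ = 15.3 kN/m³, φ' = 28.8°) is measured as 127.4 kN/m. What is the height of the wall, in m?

K_a = 0.3498. P_a = ½ K_a γ H² ⇒ H = √(2P_a/(K_a γ)).
H = √(2×127.4/(0.3498×15.3)) = 6.900 m.

6.90 m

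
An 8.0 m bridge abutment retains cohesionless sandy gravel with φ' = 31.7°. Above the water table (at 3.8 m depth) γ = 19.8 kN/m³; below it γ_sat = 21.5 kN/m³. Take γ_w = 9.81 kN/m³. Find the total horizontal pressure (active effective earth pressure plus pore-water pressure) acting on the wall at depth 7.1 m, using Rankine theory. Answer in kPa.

K_a = (1 − sin φ)/(1 + sin φ) = 0.3111.
γ' = 21.5 − 9.81 = 11.69 kN/m³.
Effective vertical stress at 7.1 m: σ'_v = 19.8×3.8 + 11.69×3.30 = 113.8 kPa.
σ'_h = K_a σ'_v = 0.3111 × 113.8 = 35.41 kPa; u = γ_w × 3.30 = 32.37 kPa.
Total σ_h = 35.41 + 32.37 = 67.78 kPa.

67.8 kPa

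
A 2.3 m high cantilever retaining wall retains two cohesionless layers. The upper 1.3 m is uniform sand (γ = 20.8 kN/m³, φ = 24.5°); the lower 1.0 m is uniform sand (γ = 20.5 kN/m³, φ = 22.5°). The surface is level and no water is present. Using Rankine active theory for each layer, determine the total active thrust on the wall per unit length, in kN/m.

K_a1 = tan²(45°−24.5°/2) = 0.4137; K_a2 = tan²(45°−22.5°/2) = 0.4465.
Layer 1: σ at base = K_a1 γ₁ h₁ = 11.19 kPa; P₁ = ½×11.19×1.3 = 7.272.
Layer 2: σ_v at top = γ₁h₁ = 27.04; σ_h top = K_a2×27.04 = 12.07; σ_h base = K_a2×(27.04+20.5×1.0) = 21.22.
P₂ = ½(12.07+21.22)×1.0 = 16.65. Total P_a = 7.272+16.65 = 23.92 kN/m.

23.9 kN/m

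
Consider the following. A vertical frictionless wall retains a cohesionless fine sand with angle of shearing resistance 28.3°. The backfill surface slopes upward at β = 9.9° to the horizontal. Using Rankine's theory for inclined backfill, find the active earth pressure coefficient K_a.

K_a = cos β · (cos β − √(cos²β − cos²φ)) / (cos β + √(cos²β − cos²φ)).
cos β = 0.9851, cos φ = 0.8805, √(cos²β − cos²φ) = 0.4418.
K_a = 0.9851 × (0.9851 − 0.4418)/(0.9851 + 0.4418) = 0.3751.

0.375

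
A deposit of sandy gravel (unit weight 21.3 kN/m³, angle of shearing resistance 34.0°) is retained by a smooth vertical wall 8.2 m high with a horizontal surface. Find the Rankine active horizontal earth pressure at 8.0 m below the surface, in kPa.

K_a = (1 − sin φ)/(1 + sin φ) = 0.2827.
σ_h = K_a γ z = 0.2827 × 21.3 × 8.0 = 48.17 kPa.

48.2 kPa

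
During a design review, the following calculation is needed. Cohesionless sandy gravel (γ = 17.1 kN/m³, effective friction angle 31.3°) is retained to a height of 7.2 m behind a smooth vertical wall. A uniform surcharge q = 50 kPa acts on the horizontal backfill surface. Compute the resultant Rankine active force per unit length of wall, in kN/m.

254 kN/m

K_a = tan²(45° − φ/2) = 0.3162.
Soil triangle: ½ K_a γ H² = 0.5×0.3162×17.1×7.2² = 140.2 kN/m.
Surcharge rectangle: K_a q H = 0.3162×50×7.2 = 113.8 kN/m.
Total = 140.2 + 113.8 = 254.0 kN/m.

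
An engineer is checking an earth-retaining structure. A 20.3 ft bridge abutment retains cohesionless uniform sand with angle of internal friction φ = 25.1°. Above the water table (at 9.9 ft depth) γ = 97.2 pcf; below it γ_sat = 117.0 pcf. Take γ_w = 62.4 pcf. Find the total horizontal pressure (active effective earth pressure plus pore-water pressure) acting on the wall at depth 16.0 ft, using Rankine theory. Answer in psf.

904 psf

K_a = (1 − sin φ)/(1 + sin φ) = 0.4043.
γ' = 117.0 − 62.4 = 54.60 pcf.
Effective vertical stress at 16.0 ft: σ'_v = 97.2×9.9 + 54.60×6.10 = 1295 psf.
σ'_h = K_a σ'_v = 0.4043 × 1295 = 523.7 psf; u = γ_w × 6.10 = 380.6 psf.
Total σ_h = 523.7 + 380.6 = 904.3 psf.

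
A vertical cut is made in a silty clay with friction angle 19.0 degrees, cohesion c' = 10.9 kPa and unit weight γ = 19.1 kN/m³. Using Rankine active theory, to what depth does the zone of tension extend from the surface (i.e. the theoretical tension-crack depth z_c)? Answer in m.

1.60 m

K_a = tan²(45° − 19.0°/2) = 0.5088; √K_a = 0.7133.
The active pressure is zero where K_a γ z = 2c√K_a, so z_c = 2c/(γ√K_a) = 2×10.9/(19.1×0.7133) = 1.600 m.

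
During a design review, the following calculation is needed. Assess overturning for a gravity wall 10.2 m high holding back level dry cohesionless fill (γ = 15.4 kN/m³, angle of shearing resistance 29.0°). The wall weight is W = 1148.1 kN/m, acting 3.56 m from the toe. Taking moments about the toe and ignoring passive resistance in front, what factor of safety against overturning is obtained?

4.32

K_a = tan²(45° − 29.0°/2) = 0.3470.
P_a = ½K_aγH² = 0.5×0.3470×15.4×10.2² = 278.0 kN/m, acting at H/3 = 3.400 m above the base.
Overturning moment M_o = P_a × H/3 = 278.0 × 3.400 = 945.1.
Resisting moment M_r = W × 3.56 = 1148.1 × 3.56 = 4087.
FS_overturning = M_r/M_o = 4087/945.1 = 4.325.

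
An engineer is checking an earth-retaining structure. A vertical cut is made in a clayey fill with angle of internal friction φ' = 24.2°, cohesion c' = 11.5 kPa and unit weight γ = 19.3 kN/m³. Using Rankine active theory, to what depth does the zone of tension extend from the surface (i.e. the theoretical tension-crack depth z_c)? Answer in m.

K_a = tan²(45° − 24.2°/2) = 0.4185; √K_a = 0.6469.
The active pressure is zero where K_a γ z = 2c√K_a, so z_c = 2c/(γ√K_a) = 2×11.5/(19.3×0.6469) = 1.842 m.

1.84 m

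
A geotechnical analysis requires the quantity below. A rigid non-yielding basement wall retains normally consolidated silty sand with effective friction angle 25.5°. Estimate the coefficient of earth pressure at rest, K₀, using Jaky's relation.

K₀ = 1 − sin φ' = 1 − sin 25.5° = 0.5695.

0.569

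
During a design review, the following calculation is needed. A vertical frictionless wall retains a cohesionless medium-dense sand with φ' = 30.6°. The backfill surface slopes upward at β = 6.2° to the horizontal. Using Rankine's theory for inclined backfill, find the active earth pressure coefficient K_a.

0.331

K_a = cos β · (cos β − √(cos²β − cos²φ)) / (cos β + √(cos²β − cos²φ)).
cos β = 0.9942, cos φ = 0.8607, √(cos²β − cos²φ) = 0.4975.
K_a = 0.9942 × (0.9942 − 0.4975)/(0.9942 + 0.4975) = 0.3310.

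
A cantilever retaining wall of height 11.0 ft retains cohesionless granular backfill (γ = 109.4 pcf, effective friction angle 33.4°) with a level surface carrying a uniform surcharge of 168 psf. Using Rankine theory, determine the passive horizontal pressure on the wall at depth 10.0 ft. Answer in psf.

4350 psf

K_p = (1 + sin φ)/(1 − sin φ) = 3.449.
σ_v = γz + q = 109.4 × 10.0 + 168 = 1262 psf.
σ_h = K_p σ_v = 3.449 × 1262 = 4353 psf.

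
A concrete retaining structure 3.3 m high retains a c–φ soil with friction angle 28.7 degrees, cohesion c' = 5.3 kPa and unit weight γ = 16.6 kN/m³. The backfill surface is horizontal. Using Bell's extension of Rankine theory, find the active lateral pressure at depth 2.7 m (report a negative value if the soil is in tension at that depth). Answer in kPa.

K_a = (1 − sin φ)/(1 + sin φ) = 0.3511.
σ_a = K_a γ z − 2c√K_a = 0.3511×16.6×2.7 − 2×5.3×0.5926 = 9.457 kPa.

9.46 kPa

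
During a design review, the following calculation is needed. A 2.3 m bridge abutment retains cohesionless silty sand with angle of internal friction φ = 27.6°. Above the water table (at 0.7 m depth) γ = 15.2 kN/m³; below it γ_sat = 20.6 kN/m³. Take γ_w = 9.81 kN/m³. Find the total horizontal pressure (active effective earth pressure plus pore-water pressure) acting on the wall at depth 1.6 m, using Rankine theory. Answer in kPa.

K_a = (1 − sin φ)/(1 + sin φ) = 0.3668.
γ' = 20.6 − 9.81 = 10.79 kN/m³.
Effective vertical stress at 1.6 m: σ'_v = 15.2×0.7 + 10.79×0.900 = 20.35 kPa.
σ'_h = K_a σ'_v = 0.3668 × 20.35 = 7.464 kPa; u = γ_w × 0.900 = 8.829 kPa.
Total σ_h = 7.464 + 8.829 = 16.29 kPa.

16.3 kPa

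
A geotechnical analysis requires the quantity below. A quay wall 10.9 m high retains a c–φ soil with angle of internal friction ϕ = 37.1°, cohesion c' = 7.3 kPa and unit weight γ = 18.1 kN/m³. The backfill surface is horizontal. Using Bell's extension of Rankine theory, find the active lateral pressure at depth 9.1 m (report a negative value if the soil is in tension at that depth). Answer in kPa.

K_a = (1 − sin φ)/(1 + sin φ) = 0.2475.
σ_a = K_a γ z − 2c√K_a = 0.2475×18.1×9.1 − 2×7.3×0.4975 = 33.50 kPa.

33.5 kPa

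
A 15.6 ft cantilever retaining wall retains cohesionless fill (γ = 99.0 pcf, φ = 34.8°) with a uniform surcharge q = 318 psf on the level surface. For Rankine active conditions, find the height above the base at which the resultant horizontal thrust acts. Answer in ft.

5.96 ft

K_a = 0.2733.
Triangular part P₁ = ½K_aγH² = 3292 at H/3 = 5.200 ft; rectangular part P₂ = K_a q H = 1356 at H/2 = 7.800 ft.
ȳ = (P₁·5.200 + P₂·7.800)/(P₁+P₂) = 5.958 ft.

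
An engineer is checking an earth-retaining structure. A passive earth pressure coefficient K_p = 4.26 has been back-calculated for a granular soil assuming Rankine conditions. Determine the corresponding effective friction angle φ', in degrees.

38.3°

K_p = (1+sin φ)/(1−sin φ) ⇒ sin φ = (K_p − 1)/(K_p + 1) = 0.6198.
φ = arcsin(0.6198) = 38.30°.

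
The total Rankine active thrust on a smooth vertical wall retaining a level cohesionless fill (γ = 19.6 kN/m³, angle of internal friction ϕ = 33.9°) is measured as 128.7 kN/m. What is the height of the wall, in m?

K_a = 0.2839. P_a = ½ K_a γ H² ⇒ H = √(2P_a/(K_a γ)).
H = √(2×128.7/(0.2839×19.6)) = 6.801 m.

6.80 m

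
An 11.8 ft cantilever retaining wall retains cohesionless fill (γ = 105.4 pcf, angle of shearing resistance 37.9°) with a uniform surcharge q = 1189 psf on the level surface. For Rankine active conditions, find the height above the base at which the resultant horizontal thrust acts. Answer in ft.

5.22 ft

K_a = 0.2389.
Triangular part P₁ = ½K_aγH² = 1753 at H/3 = 3.933 ft; rectangular part P₂ = K_a q H = 3352 at H/2 = 5.900 ft.
ȳ = (P₁·3.933 + P₂·5.900)/(P₁+P₂) = 5.225 ft.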